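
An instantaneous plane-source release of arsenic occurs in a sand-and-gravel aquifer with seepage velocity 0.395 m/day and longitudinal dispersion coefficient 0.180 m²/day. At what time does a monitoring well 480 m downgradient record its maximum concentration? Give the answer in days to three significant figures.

For the 1D instantaneous-source solution, setting ∂C/∂t = 0 at fixed x gives v²t² + 2Dt − x² = 0, so t = (√(D² + v²x²) − D)/v².
√(D² + v²x²) = √(0.180² + 0.395² × 480²) = 189.6; v² = 0.156025.
t = (189.6 − 0.180)/0.156025 = 1210 days (vs. the pure-advection estimate x/v = 1220 d).

1210 days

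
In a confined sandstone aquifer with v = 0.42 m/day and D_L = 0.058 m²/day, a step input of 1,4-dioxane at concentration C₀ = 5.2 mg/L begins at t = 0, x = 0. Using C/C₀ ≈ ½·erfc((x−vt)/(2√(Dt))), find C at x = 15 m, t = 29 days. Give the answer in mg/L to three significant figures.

0.323 mg/L

For a continuous step input, C/C₀ ≈ ½·erfc((x−vt)/(2√(Dt))).
vt = 0.42 × 29 = 12.18 m and 2√(Dt) = 2√(0.058 × 29) = 2.594 m.
Argument (x−vt)/(2√(Dt)) = (15 − 12.18)/2.594 = 1.087; ½·erfc(1.087) = 0.06212.
C = 5.2 × 0.06212 = 0.323 mg/L.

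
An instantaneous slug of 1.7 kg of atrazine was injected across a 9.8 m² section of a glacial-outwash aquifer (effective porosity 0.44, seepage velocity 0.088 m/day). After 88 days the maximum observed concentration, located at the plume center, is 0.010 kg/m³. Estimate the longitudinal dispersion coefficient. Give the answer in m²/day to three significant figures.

1.41 m²/day

At the plume center C_max = M/(n_e·A·√(4πDt)), so D = M²/(4πt·(n_e·A·C_max)²).
n_e·A·C_max = 0.44 × 9.8 × 0.010 = 0.04312 kg/m.
D = 1.7²/(4π × 88 × 0.04312²) = 1.41 m²/day.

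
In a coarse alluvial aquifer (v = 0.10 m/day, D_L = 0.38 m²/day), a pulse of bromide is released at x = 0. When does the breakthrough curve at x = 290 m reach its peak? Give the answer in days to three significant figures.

For the 1D instantaneous-source solution, setting ∂C/∂t = 0 at fixed x gives v²t² + 2Dt − x² = 0, so t = (√(D² + v²x²) − D)/v².
√(D² + v²x²) = √(0.38² + 0.10² × 290²) = 29.00; v² = 0.01.
t = (29.00 − 0.38)/0.01 = 2860 days (vs. the pure-advection estimate x/v = 2900 d).

2860 days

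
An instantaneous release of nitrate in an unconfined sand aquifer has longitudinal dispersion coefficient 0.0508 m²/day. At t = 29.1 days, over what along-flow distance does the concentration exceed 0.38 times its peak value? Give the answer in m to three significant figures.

4.78 m

The plume is Gaussian with σ = √(2Dt) = √(2 × 0.0508 × 29.1) = 1.719 m.
C/C_peak = exp(−Δx²/(2σ²)) = 0.38 ⇒ Δx = σ·√(−2 ln 0.38) = 1.719 × 1.391 = 2.391 m.
Width = 2Δx = 4.78 m.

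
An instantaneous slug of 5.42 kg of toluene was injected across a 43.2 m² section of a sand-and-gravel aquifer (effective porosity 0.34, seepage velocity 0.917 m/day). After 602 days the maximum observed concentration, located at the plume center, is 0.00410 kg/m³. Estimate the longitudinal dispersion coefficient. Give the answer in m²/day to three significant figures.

At the plume center C_max = M/(n_e·A·√(4πDt)), so D = M²/(4πt·(n_e·A·C_max)²).
n_e·A·C_max = 0.34 × 43.2 × 0.00410 = 0.06022 kg/m.
D = 5.42²/(4π × 602 × 0.06022²) = 1.07 m²/day.

1.07 m²/day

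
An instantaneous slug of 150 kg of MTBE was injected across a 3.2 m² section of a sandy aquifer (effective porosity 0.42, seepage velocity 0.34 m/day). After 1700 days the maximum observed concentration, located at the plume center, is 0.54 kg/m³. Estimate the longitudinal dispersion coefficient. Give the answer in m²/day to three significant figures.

At the plume center C_max = M/(n_e·A·√(4πDt)), so D = M²/(4πt·(n_e·A·C_max)²).
n_e·A·C_max = 0.42 × 3.2 × 0.54 = 0.7258 kg/m.
D = 150²/(4π × 1700 × 0.7258²) = 2.00 m²/day.

2.00 m²/day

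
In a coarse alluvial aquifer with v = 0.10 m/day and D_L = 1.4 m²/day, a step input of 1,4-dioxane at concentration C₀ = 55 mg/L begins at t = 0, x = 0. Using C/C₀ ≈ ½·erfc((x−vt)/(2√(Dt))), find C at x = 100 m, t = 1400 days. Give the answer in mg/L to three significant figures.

For a continuous step input, C/C₀ ≈ ½·erfc((x−vt)/(2√(Dt))).
vt = 0.10 × 1400 = 140 m and 2√(Dt) = 2√(1.4 × 1400) = 88.54 m.
Argument (x−vt)/(2√(Dt)) = (100 − 140)/88.54 = -0.4518; ½·erfc(-0.4518) = 0.7386.
C = 55 × 0.7386 = 40.6 mg/L.

40.6 mg/L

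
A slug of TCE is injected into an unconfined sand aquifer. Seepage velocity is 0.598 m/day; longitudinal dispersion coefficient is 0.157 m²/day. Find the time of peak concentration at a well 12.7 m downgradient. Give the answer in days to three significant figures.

20.8 days

For the 1D instantaneous-source solution, setting ∂C/∂t = 0 at fixed x gives v²t² + 2Dt − x² = 0, so t = (√(D² + v²x²) − D)/v².
√(D² + v²x²) = √(0.157² + 0.598² × 12.7²) = 7.596; v² = 0.357604.
t = (7.596 − 0.157)/0.357604 = 20.8 days (vs. the pure-advection estimate x/v = 21.2 d).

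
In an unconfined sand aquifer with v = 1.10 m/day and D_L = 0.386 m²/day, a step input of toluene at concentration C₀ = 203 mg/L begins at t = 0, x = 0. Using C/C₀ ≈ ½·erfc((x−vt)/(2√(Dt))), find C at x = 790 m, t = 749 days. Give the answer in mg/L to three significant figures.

187 mg/L

For a continuous step input, C/C₀ ≈ ½·erfc((x−vt)/(2√(Dt))).
vt = 1.10 × 749 = 823.9 m and 2√(Dt) = 2√(0.386 × 749) = 34.01 m.
Argument (x−vt)/(2√(Dt)) = (790 − 823.9)/34.01 = -0.9968; ½·erfc(-0.9968) = 0.9207.
C = 203 × 0.9207 = 187 mg/L.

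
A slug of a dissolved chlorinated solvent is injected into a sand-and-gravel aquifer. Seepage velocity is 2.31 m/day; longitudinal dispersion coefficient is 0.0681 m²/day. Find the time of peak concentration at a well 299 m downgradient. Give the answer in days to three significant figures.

129 days

For the 1D instantaneous-source solution, setting ∂C/∂t = 0 at fixed x gives v²t² + 2Dt − x² = 0, so t = (√(D² + v²x²) − D)/v².
√(D² + v²x²) = √(0.0681² + 2.31² × 299²) = 690.7; v² = 5.3361.
t = (690.7 − 0.0681)/5.3361 = 129 days (vs. the pure-advection estimate x/v = 129 d).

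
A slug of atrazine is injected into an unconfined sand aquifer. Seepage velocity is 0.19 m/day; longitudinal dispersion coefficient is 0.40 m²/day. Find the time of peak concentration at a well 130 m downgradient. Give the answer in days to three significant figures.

For the 1D instantaneous-source solution, setting ∂C/∂t = 0 at fixed x gives v²t² + 2Dt − x² = 0, so t = (√(D² + v²x²) − D)/v².
√(D² + v²x²) = √(0.40² + 0.19² × 130²) = 24.70; v² = 0.0361.
t = (24.70 − 0.40)/0.0361 = 673 days (vs. the pure-advection estimate x/v = 684 d).

673 days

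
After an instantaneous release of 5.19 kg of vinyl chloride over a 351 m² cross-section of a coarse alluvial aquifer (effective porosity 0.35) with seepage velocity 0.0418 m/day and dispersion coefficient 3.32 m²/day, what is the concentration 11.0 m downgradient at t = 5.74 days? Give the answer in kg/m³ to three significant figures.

0.000598 kg/m³

For an instantaneous plane source, C(x,t) = M/(n_e·A·√(4πDt)) · exp(−(x−vt)²/(4Dt)), with n_e·A the pore (flow) area.
Plume center vt = 0.0418 × 5.74 = 0.239932 m, so the well at 11.0 m is 10.760068 m downgradient of the peak.
√(4πDt) = 15.47 m, giving peak height M/(n_e·A·√(4πDt)) = 5.19/(0.35 × 351 × 15.47) = 0.002731 kg/m³.
(x−vt)²/(4Dt) = (10.760068)²/(4 × 3.32 × 5.74) = 1.519; exp(−1.519) = 0.2189.
C = 0.002731 × 0.2189 = 0.000598 kg/m³.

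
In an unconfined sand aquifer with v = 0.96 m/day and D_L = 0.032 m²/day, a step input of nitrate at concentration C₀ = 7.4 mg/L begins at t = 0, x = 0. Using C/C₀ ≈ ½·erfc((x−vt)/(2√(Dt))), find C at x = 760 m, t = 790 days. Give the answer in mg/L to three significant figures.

For a continuous step input, C/C₀ ≈ ½·erfc((x−vt)/(2√(Dt))).
vt = 0.96 × 790 = 758.4 m and 2√(Dt) = 2√(0.032 × 790) = 10.06 m.
Argument (x−vt)/(2√(Dt)) = (760 − 758.4)/10.06 = 0.1590; ½·erfc(0.1590) = 0.4110.
C = 7.4 × 0.4110 = 3.04 mg/L.

3.04 mg/L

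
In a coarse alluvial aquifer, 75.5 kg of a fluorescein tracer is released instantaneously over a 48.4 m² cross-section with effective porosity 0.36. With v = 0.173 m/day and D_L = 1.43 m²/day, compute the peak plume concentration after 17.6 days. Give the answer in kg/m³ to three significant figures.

0.244 kg/m³

The peak of an instantaneous 1D plume sits at x = vt; there the Gaussian factor is 1 and C_max = M/(n_e·A·√(4πDt)), where n_e·A is the pore area the mass is dissolved in.
√(4πDt) = √(4π × 1.43 × 17.6) = 17.78 m, so C_max = 75.5/(0.36 × 48.4 × 17.78) = 0.244 kg/m³.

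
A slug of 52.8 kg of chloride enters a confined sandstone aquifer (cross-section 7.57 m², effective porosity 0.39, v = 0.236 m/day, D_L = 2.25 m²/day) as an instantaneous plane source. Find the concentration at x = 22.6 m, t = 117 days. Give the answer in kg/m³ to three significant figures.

For an instantaneous plane source, C(x,t) = M/(n_e·A·√(4πDt)) · exp(−(x−vt)²/(4Dt)), with n_e·A the pore (flow) area.
Plume center vt = 0.236 × 117 = 27.612 m, so the well at 22.6 m is 5.012 m upgradient of the peak.
√(4πDt) = 57.52 m, giving peak height M/(n_e·A·√(4πDt)) = 52.8/(0.39 × 7.57 × 57.52) = 0.3109 kg/m³.
(x−vt)²/(4Dt) = (-5.012)²/(4 × 2.25 × 117) = 0.02386; exp(−0.02386) = 0.9764.
C = 0.3109 × 0.9764 = 0.304 kg/m³.

0.304 kg/m³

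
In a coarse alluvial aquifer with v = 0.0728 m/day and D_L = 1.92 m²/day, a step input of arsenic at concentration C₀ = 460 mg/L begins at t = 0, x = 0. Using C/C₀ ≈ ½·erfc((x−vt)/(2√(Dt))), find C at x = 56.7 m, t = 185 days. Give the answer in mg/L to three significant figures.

24.1 mg/L

For a continuous step input, C/C₀ ≈ ½·erfc((x−vt)/(2√(Dt))).
vt = 0.0728 × 185 = 13.468 m and 2√(Dt) = 2√(1.92 × 185) = 37.69 m.
Argument (x−vt)/(2√(Dt)) = (56.7 − 13.468)/37.69 = 1.147; ½·erfc(1.147) = 0.05239.
C = 460 × 0.05239 = 24.1 mg/L.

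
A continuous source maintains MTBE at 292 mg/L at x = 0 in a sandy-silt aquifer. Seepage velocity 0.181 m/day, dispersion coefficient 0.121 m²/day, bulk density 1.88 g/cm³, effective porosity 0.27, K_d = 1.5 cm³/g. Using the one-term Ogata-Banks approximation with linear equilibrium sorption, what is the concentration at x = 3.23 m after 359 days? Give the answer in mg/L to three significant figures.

Retardation factor R = 1 + ρ_b·K_d/n = 1 + 1.88 × 1.5/0.27 = 11.44.
Sorption retards both mechanisms: v_R = v/R = 0.01582 m/day, D_R = D/R = 0.01058 m²/day.
v_R·t = 0.01582 × 359 = 5.67938 m; 2√(D_R t) = 3.898 m; argument = (3.23 − 5.67938)/3.898 = -0.6284.
C = C₀ × ½·erfc(-0.6284) = 292 × 0.8129 = 237 mg/L.

237 mg/L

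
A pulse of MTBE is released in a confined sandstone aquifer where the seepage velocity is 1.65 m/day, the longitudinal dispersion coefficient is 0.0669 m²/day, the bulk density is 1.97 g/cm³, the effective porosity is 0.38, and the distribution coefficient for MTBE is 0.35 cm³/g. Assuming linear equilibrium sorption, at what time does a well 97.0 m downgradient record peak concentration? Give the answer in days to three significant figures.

165 days

Retardation factor R = 1 + ρ_b·K_d/n = 1 + 1.97 × 0.35/0.38 = 2.814.
Sorption retards both mechanisms: v_R = v/R = 0.5864 m/day, D_R = D/R = 0.02377 m²/day.
Peak time from v_R²t² + 2D_R t − x² = 0: t = (√(D_R² + v_R²x²) − D_R)/v_R².
√(D_R² + v_R²x²) = √(0.02377² + 0.5864² × 97.0²) = 56.88; v_R² = 0.3439.
t = (56.88 − 0.02377)/0.3439 = 165 days.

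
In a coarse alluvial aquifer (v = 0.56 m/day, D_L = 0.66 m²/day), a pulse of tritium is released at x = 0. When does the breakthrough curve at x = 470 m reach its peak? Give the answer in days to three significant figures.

837 days

For the 1D instantaneous-source solution, setting ∂C/∂t = 0 at fixed x gives v²t² + 2Dt − x² = 0, so t = (√(D² + v²x²) − D)/v².
√(D² + v²x²) = √(0.66² + 0.56² × 470²) = 263.2; v² = 0.3136.
t = (263.2 − 0.66)/0.3136 = 837 days (vs. the pure-advection estimate x/v = 839 d).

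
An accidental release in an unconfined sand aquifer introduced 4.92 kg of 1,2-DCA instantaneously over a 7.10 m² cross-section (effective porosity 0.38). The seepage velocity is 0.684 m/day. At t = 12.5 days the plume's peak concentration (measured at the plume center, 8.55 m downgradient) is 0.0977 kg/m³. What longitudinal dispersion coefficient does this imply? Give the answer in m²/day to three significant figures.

At the plume center C_max = M/(n_e·A·√(4πDt)), so D = M²/(4πt·(n_e·A·C_max)²).
n_e·A·C_max = 0.38 × 7.10 × 0.0977 = 0.2636 kg/m.
D = 4.92²/(4π × 12.5 × 0.2636²) = 2.22 m²/day.

2.22 m²/day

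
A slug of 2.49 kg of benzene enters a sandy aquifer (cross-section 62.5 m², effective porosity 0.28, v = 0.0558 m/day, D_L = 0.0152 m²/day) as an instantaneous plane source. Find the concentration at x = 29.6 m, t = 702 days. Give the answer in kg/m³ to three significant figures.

For an instantaneous plane source, C(x,t) = M/(n_e·A·√(4πDt)) · exp(−(x−vt)²/(4Dt)), with n_e·A the pore (flow) area.
Plume center vt = 0.0558 × 702 = 39.1716 m, so the well at 29.6 m is 9.5716 m upgradient of the peak.
√(4πDt) = 11.58 m, giving peak height M/(n_e·A·√(4πDt)) = 2.49/(0.28 × 62.5 × 11.58) = 0.01229 kg/m³.
(x−vt)²/(4Dt) = (-9.5716)²/(4 × 0.0152 × 702) = 2.146; exp(−2.146) = 0.1170.
C = 0.01229 × 0.1170 = 0.00144 kg/m³.

0.00144 kg/m³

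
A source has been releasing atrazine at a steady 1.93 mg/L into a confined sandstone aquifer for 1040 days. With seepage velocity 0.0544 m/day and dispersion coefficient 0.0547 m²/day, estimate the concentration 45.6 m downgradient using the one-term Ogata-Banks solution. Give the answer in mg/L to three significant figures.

1.64 mg/L

For a continuous step input, C/C₀ ≈ ½·erfc((x−vt)/(2√(Dt))).
vt = 0.0544 × 1040 = 56.576 m and 2√(Dt) = 2√(0.0547 × 1040) = 15.08 m.
Argument (x−vt)/(2√(Dt)) = (45.6 − 56.576)/15.08 = -0.7279; ½·erfc(-0.7279) = 0.8484.
C = 1.93 × 0.8484 = 1.64 mg/L.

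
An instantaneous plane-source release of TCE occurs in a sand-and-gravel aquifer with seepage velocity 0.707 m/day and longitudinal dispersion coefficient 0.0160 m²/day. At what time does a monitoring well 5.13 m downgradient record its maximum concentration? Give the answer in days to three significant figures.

For the 1D instantaneous-source solution, setting ∂C/∂t = 0 at fixed x gives v²t² + 2Dt − x² = 0, so t = (√(D² + v²x²) − D)/v².
√(D² + v²x²) = √(0.0160² + 0.707² × 5.13²) = 3.627; v² = 0.499849.
t = (3.627 − 0.0160)/0.499849 = 7.22 days (vs. the pure-advection estimate x/v = 7.26 d).

7.22 days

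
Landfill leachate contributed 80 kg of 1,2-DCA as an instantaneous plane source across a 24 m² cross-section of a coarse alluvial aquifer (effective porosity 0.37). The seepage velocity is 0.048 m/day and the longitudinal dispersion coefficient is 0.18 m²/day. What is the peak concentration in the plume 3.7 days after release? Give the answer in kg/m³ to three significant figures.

The peak of an instantaneous 1D plume sits at x = vt; there the Gaussian factor is 1 and C_max = M/(n_e·A·√(4πDt)), where n_e·A is the pore area the mass is dissolved in.
√(4πDt) = √(4π × 0.18 × 3.7) = 2.893 m, so C_max = 80/(0.37 × 24 × 2.893) = 3.11 kg/m³.

3.11 kg/m³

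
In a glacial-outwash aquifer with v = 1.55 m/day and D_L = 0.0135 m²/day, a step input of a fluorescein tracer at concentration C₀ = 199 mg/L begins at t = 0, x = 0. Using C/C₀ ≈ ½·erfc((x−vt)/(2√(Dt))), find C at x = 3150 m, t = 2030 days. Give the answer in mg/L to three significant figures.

63.3 mg/L

For a continuous step input, C/C₀ ≈ ½·erfc((x−vt)/(2√(Dt))).
vt = 1.55 × 2030 = 3146.5 m and 2√(Dt) = 2√(0.0135 × 2030) = 10.47 m.
Argument (x−vt)/(2√(Dt)) = (3150 − 3146.5)/10.47 = 0.3343; ½·erfc(0.3343) = 0.3182.
C = 199 × 0.3182 = 63.3 mg/L.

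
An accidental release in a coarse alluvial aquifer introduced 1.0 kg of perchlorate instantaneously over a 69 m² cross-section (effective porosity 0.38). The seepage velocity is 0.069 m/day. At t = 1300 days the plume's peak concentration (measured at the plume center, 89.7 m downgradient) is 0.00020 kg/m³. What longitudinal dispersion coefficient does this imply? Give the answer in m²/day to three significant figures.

At the plume center C_max = M/(n_e·A·√(4πDt)), so D = M²/(4πt·(n_e·A·C_max)²).
n_e·A·C_max = 0.38 × 69 × 0.00020 = 0.005244 kg/m.
D = 1.0²/(4π × 1300 × 0.005244²) = 2.23 m²/day.

2.23 m²/day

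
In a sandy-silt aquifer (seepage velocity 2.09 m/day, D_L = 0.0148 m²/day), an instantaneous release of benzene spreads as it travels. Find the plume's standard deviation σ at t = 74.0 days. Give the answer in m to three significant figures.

1.48 m

Dispersive spreading gives a Gaussian with σ² = 2Dt; advection only shifts the center.
σ = √(2 × 0.0148 × 74.0) = 1.48 m.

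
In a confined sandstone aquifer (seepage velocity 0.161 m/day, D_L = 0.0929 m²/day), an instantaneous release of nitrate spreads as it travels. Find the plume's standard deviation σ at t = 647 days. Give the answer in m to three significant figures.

11.0 m

Dispersive spreading gives a Gaussian with σ² = 2Dt; advection only shifts the center.
σ = √(2 × 0.0929 × 647) = 11.0 m.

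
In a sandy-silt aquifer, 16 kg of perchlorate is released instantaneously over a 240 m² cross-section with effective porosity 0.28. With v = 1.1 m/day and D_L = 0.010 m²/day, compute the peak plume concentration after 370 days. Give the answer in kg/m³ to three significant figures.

The peak of an instantaneous 1D plume sits at x = vt; there the Gaussian factor is 1 and C_max = M/(n_e·A·√(4πDt)), where n_e·A is the pore area the mass is dissolved in.
√(4πDt) = √(4π × 0.010 × 370) = 6.819 m, so C_max = 16/(0.28 × 240 × 6.819) = 0.0349 kg/m³.

0.0349 kg/m³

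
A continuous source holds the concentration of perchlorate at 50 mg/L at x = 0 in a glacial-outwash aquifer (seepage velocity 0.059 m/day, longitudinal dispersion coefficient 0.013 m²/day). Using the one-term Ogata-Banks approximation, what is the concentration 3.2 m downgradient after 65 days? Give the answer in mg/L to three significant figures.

For a continuous step input, C/C₀ ≈ ½·erfc((x−vt)/(2√(Dt))).
vt = 0.059 × 65 = 3.835 m and 2√(Dt) = 2√(0.013 × 65) = 1.838 m.
Argument (x−vt)/(2√(Dt)) = (3.2 − 3.835)/1.838 = -0.3455; ½·erfc(-0.3455) = 0.6874.
C = 50 × 0.6874 = 34.4 mg/L.

34.4 mg/L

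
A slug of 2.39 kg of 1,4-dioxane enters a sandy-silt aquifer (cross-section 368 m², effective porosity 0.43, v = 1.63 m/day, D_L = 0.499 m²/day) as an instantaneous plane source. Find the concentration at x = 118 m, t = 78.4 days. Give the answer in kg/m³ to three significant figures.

0.000369 kg/m³

For an instantaneous plane source, C(x,t) = M/(n_e·A·√(4πDt)) · exp(−(x−vt)²/(4Dt)), with n_e·A the pore (flow) area.
Plume center vt = 1.63 × 78.4 = 127.792 m, so the well at 118 m is 9.792 m upgradient of the peak.
√(4πDt) = 22.17 m, giving peak height M/(n_e·A·√(4πDt)) = 2.39/(0.43 × 368 × 22.17) = 0.0006813 kg/m³.
(x−vt)²/(4Dt) = (-9.792)²/(4 × 0.499 × 78.4) = 0.6127; exp(−0.6127) = 0.5419.
C = 0.0006813 × 0.5419 = 0.000369 kg/m³.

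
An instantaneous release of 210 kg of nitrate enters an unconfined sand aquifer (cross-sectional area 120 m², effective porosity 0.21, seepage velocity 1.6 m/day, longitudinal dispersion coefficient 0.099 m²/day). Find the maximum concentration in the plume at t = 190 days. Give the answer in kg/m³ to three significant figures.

The peak of an instantaneous 1D plume sits at x = vt; there the Gaussian factor is 1 and C_max = M/(n_e·A·√(4πDt)), where n_e·A is the pore area the mass is dissolved in.
√(4πDt) = √(4π × 0.099 × 190) = 15.37 m, so C_max = 210/(0.21 × 120 × 15.37) = 0.542 kg/m³.

0.542 kg/m³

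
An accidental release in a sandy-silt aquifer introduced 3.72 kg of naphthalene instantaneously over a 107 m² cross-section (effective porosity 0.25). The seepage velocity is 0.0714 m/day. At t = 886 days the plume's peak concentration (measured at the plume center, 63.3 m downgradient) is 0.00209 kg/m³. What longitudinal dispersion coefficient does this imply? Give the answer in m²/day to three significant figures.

0.398 m²/day

At the plume center C_max = M/(n_e·A·√(4πDt)), so D = M²/(4πt·(n_e·A·C_max)²).
n_e·A·C_max = 0.25 × 107 × 0.00209 = 0.05591 kg/m.
D = 3.72²/(4π × 886 × 0.05591²) = 0.398 m²/day.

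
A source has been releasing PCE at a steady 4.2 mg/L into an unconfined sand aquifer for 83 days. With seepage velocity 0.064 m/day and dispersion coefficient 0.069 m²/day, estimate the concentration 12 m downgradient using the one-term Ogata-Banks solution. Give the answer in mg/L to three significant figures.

0.101 mg/L

For a continuous step input, C/C₀ ≈ ½·erfc((x−vt)/(2√(Dt))).
vt = 0.064 × 83 = 5.312 m and 2√(Dt) = 2√(0.069 × 83) = 4.786 m.
Argument (x−vt)/(2√(Dt)) = (12 − 5.312)/4.786 = 1.397; ½·erfc(1.397) = 0.02410.
C = 4.2 × 0.02410 = 0.101 mg/L.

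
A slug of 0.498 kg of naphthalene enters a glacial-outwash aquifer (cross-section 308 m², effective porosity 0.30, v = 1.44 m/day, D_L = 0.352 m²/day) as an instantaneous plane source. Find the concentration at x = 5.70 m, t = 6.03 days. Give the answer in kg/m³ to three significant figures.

0.000366 kg/m³

For an instantaneous plane source, C(x,t) = M/(n_e·A·√(4πDt)) · exp(−(x−vt)²/(4Dt)), with n_e·A the pore (flow) area.
Plume center vt = 1.44 × 6.03 = 8.6832 m, so the well at 5.70 m is 2.9832 m upgradient of the peak.
√(4πDt) = 5.165 m, giving peak height M/(n_e·A·√(4πDt)) = 0.498/(0.30 × 308 × 5.165) = 0.001043 kg/m³.
(x−vt)²/(4Dt) = (-2.9832)²/(4 × 0.352 × 6.03) = 1.048; exp(−1.048) = 0.3506.
C = 0.001043 × 0.3506 = 0.000366 kg/m³.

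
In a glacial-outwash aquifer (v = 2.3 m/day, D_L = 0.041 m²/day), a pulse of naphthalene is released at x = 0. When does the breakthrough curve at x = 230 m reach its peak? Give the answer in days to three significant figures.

For the 1D instantaneous-source solution, setting ∂C/∂t = 0 at fixed x gives v²t² + 2Dt − x² = 0, so t = (√(D² + v²x²) − D)/v².
√(D² + v²x²) = √(0.041² + 2.3² × 230²) = 529.0; v² = 5.29.
t = (529.0 − 0.041)/5.29 = 100 days (vs. the pure-advection estimate x/v = 100 d).

100 days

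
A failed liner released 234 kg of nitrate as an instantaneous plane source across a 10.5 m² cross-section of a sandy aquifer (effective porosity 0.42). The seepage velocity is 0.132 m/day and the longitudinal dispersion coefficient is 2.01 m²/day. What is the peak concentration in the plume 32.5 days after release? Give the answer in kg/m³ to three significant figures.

The peak of an instantaneous 1D plume sits at x = vt; there the Gaussian factor is 1 and C_max = M/(n_e·A·√(4πDt)), where n_e·A is the pore area the mass is dissolved in.
√(4πDt) = √(4π × 2.01 × 32.5) = 28.65 m, so C_max = 234/(0.42 × 10.5 × 28.65) = 1.85 kg/m³.

1.85 kg/m³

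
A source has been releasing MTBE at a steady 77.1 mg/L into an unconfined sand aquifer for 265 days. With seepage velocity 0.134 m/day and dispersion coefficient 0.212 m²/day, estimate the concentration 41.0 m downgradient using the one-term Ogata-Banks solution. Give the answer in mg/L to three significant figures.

23.3 mg/L

For a continuous step input, C/C₀ ≈ ½·erfc((x−vt)/(2√(Dt))).
vt = 0.134 × 265 = 35.51 m and 2√(Dt) = 2√(0.212 × 265) = 14.99 m.
Argument (x−vt)/(2√(Dt)) = (41.0 − 35.51)/14.99 = 0.3662; ½·erfc(0.3662) = 0.3023.
C = 77.1 × 0.3023 = 23.3 mg/L.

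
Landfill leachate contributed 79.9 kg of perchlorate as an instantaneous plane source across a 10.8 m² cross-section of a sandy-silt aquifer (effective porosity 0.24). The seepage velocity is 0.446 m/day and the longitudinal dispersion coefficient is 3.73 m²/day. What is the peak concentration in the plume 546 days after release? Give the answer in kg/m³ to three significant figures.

0.193 kg/m³

The peak of an instantaneous 1D plume sits at x = vt; there the Gaussian factor is 1 and C_max = M/(n_e·A·√(4πDt)), where n_e·A is the pore area the mass is dissolved in.
√(4πDt) = √(4π × 3.73 × 546) = 160.0 m, so C_max = 79.9/(0.24 × 10.8 × 160.0) = 0.193 kg/m³.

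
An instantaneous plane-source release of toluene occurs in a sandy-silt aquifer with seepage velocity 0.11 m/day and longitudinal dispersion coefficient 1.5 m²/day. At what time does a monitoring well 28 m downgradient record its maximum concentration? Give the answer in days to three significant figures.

159 days

For the 1D instantaneous-source solution, setting ∂C/∂t = 0 at fixed x gives v²t² + 2Dt − x² = 0, so t = (√(D² + v²x²) − D)/v².
√(D² + v²x²) = √(1.5² + 0.11² × 28²) = 3.426; v² = 0.0121.
t = (3.426 − 1.5)/0.0121 = 159 days (vs. the pure-advection estimate x/v = 255 d).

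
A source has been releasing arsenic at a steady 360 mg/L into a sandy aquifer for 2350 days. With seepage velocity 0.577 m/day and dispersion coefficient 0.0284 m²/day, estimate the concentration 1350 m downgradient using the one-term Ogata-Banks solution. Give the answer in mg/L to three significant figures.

251 mg/L

For a continuous step input, C/C₀ ≈ ½·erfc((x−vt)/(2√(Dt))).
vt = 0.577 × 2350 = 1355.95 m and 2√(Dt) = 2√(0.0284 × 2350) = 16.34 m.
Argument (x−vt)/(2√(Dt)) = (1350 − 1355.95)/16.34 = -0.3641; ½·erfc(-0.3641) = 0.6967.
C = 360 × 0.6967 = 251 mg/L.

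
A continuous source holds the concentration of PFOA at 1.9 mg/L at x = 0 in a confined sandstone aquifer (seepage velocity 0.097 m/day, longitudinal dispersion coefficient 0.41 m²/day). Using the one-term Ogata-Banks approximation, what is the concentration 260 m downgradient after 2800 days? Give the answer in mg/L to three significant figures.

For a continuous step input, C/C₀ ≈ ½·erfc((x−vt)/(2√(Dt))).
vt = 0.097 × 2800 = 271.6 m and 2√(Dt) = 2√(0.41 × 2800) = 67.76 m.
Argument (x−vt)/(2√(Dt)) = (260 − 271.6)/67.76 = -0.1712; ½·erfc(-0.1712) = 0.5957.
C = 1.9 × 0.5957 = 1.13 mg/L.

1.13 mg/L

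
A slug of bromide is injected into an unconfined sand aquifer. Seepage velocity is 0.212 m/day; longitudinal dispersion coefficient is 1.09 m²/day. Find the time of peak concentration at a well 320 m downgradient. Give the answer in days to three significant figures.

1490 days

For the 1D instantaneous-source solution, setting ∂C/∂t = 0 at fixed x gives v²t² + 2Dt − x² = 0, so t = (√(D² + v²x²) − D)/v².
√(D² + v²x²) = √(1.09² + 0.212² × 320²) = 67.85; v² = 0.044944.
t = (67.85 − 1.09)/0.044944 = 1490 days (vs. the pure-advection estimate x/v = 1510 d).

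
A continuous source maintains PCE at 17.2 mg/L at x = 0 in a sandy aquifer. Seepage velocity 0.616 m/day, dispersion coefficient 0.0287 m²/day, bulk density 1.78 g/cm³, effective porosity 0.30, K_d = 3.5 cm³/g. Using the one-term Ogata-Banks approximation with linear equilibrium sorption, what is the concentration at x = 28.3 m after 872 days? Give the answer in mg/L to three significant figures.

Retardation factor R = 1 + ρ_b·K_d/n = 1 + 1.78 × 3.5/0.30 = 21.77.
Sorption retards both mechanisms: v_R = v/R = 0.02830 m/day, D_R = D/R = 0.001318 m²/day.
v_R·t = 0.02830 × 872 = 24.6776 m; 2√(D_R t) = 2.144 m; argument = (28.3 − 24.6776)/2.144 = 1.690.
C = C₀ × ½·erfc(1.690) = 17.2 × 0.008424 = 0.145 mg/L.

0.145 mg/L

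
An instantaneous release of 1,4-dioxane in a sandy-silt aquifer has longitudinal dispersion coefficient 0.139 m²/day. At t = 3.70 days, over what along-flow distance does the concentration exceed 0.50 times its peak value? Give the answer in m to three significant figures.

2.39 m

The plume is Gaussian with σ = √(2Dt) = √(2 × 0.139 × 3.70) = 1.014 m.
C/C_peak = exp(−Δx²/(2σ²)) = 0.50 ⇒ Δx = σ·√(−2 ln 0.50) = 1.014 × 1.177 = 1.193 m.
Width = 2Δx = 2.39 m.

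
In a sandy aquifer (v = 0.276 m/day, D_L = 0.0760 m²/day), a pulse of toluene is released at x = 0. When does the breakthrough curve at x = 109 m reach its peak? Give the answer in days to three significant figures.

394 days

For the 1D instantaneous-source solution, setting ∂C/∂t = 0 at fixed x gives v²t² + 2Dt − x² = 0, so t = (√(D² + v²x²) − D)/v².
√(D² + v²x²) = √(0.0760² + 0.276² × 109²) = 30.08; v² = 0.076176.
t = (30.08 − 0.0760)/0.076176 = 394 days (vs. the pure-advection estimate x/v = 395 d).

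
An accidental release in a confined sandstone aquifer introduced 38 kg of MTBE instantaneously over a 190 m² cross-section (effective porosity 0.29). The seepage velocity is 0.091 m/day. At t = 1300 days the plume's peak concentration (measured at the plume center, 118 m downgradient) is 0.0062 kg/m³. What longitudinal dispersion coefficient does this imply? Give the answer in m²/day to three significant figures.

0.757 m²/day

At the plume center C_max = M/(n_e·A·√(4πDt)), so D = M²/(4πt·(n_e·A·C_max)²).
n_e·A·C_max = 0.29 × 190 × 0.0062 = 0.3416 kg/m.
D = 38²/(4π × 1300 × 0.3416²) = 0.757 m²/day.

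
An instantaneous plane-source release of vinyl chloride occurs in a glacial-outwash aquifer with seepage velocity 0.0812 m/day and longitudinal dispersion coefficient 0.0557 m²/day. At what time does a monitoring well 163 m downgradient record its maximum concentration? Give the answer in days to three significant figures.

For the 1D instantaneous-source solution, setting ∂C/∂t = 0 at fixed x gives v²t² + 2Dt − x² = 0, so t = (√(D² + v²x²) − D)/v².
√(D² + v²x²) = √(0.0557² + 0.0812² × 163²) = 13.24; v² = 0.00659344.
t = (13.24 − 0.0557)/0.00659344 = 2000 days (vs. the pure-advection estimate x/v = 2010 d).

2000 days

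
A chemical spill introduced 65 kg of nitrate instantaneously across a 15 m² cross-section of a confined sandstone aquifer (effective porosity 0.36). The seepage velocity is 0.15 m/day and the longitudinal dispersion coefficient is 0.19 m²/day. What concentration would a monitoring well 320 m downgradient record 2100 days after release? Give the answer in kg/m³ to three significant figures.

0.167 kg/m³

For an instantaneous plane source, C(x,t) = M/(n_e·A·√(4πDt)) · exp(−(x−vt)²/(4Dt)), with n_e·A the pore (flow) area.
Plume center vt = 0.15 × 2100 = 315 m, so the well at 320 m is 5 m downgradient of the peak.
√(4πDt) = 70.81 m, giving peak height M/(n_e·A·√(4πDt)) = 65/(0.36 × 15 × 70.81) = 0.1700 kg/m³.
(x−vt)²/(4Dt) = (5)²/(4 × 0.19 × 2100) = 0.01566; exp(−0.01566) = 0.9845.
C = 0.1700 × 0.9845 = 0.167 kg/m³.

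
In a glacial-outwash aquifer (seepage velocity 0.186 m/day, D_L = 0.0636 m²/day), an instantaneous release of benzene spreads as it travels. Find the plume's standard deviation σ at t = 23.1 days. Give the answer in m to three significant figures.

1.71 m

Dispersive spreading gives a Gaussian with σ² = 2Dt; advection only shifts the center.
σ = √(2 × 0.0636 × 23.1) = 1.71 m.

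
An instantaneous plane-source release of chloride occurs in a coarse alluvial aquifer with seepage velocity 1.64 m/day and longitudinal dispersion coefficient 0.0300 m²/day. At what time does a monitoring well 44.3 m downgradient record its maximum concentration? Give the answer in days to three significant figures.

For the 1D instantaneous-source solution, setting ∂C/∂t = 0 at fixed x gives v²t² + 2Dt − x² = 0, so t = (√(D² + v²x²) − D)/v².
√(D² + v²x²) = √(0.0300² + 1.64² × 44.3²) = 72.65; v² = 2.6896.
t = (72.65 − 0.0300)/2.6896 = 27.0 days (vs. the pure-advection estimate x/v = 27.0 d).

27.0 days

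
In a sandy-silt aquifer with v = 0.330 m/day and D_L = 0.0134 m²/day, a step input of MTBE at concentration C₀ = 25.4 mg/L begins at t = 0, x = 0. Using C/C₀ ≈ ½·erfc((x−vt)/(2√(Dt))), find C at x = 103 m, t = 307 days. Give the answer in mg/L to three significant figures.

For a continuous step input, C/C₀ ≈ ½·erfc((x−vt)/(2√(Dt))).
vt = 0.330 × 307 = 101.31 m and 2√(Dt) = 2√(0.0134 × 307) = 4.057 m.
Argument (x−vt)/(2√(Dt)) = (103 − 101.31)/4.057 = 0.4166; ½·erfc(0.4166) = 0.2779.
C = 25.4 × 0.2779 = 7.06 mg/L.

7.06 mg/L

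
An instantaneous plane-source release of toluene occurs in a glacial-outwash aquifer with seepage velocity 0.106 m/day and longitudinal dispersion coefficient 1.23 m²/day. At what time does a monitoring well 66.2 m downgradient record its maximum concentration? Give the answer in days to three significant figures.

525 days

For the 1D instantaneous-source solution, setting ∂C/∂t = 0 at fixed x gives v²t² + 2Dt − x² = 0, so t = (√(D² + v²x²) − D)/v².
√(D² + v²x²) = √(1.23² + 0.106² × 66.2²) = 7.124; v² = 0.011236.
t = (7.124 − 1.23)/0.011236 = 525 days (vs. the pure-advection estimate x/v = 625 d).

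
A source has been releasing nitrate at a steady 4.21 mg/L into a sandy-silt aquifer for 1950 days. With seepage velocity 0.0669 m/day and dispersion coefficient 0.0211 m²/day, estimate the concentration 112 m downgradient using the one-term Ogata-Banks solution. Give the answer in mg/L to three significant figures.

4.12 mg/L

For a continuous step input, C/C₀ ≈ ½·erfc((x−vt)/(2√(Dt))).
vt = 0.0669 × 1950 = 130.455 m and 2√(Dt) = 2√(0.0211 × 1950) = 12.83 m.
Argument (x−vt)/(2√(Dt)) = (112 − 130.455)/12.83 = -1.438; ½·erfc(-1.438) = 0.9790.
C = 4.21 × 0.9790 = 4.12 mg/L.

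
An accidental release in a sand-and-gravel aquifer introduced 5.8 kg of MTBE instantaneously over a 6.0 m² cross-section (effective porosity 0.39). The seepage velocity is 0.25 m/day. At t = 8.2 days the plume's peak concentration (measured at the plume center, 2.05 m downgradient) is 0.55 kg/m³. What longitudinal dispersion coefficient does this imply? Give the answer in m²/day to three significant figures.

0.197 m²/day

At the plume center C_max = M/(n_e·A·√(4πDt)), so D = M²/(4πt·(n_e·A·C_max)²).
n_e·A·C_max = 0.39 × 6.0 × 0.55 = 1.287 kg/m.
D = 5.8²/(4π × 8.2 × 1.287²) = 0.197 m²/day.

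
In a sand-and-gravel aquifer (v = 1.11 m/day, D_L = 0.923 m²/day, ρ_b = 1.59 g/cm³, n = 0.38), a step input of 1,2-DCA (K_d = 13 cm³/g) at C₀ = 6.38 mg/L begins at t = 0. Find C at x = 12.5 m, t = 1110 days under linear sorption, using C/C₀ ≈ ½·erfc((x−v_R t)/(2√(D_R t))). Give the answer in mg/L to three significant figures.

6.03 mg/L

Retardation factor R = 1 + ρ_b·K_d/n = 1 + 1.59 × 13/0.38 = 55.39.
Sorption retards both mechanisms: v_R = v/R = 0.02004 m/day, D_R = D/R = 0.01666 m²/day.
v_R·t = 0.02004 × 1110 = 22.2444 m; 2√(D_R t) = 8.601 m; argument = (12.5 − 22.2444)/8.601 = -1.133.
C = C₀ × ½·erfc(-1.133) = 6.38 × 0.9455 = 6.03 mg/L.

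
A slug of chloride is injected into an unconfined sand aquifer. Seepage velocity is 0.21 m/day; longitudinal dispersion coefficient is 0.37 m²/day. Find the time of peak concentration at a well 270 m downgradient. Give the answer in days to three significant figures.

For the 1D instantaneous-source solution, setting ∂C/∂t = 0 at fixed x gives v²t² + 2Dt − x² = 0, so t = (√(D² + v²x²) − D)/v².
√(D² + v²x²) = √(0.37² + 0.21² × 270²) = 56.70; v² = 0.0441.
t = (56.70 − 0.37)/0.0441 = 1280 days (vs. the pure-advection estimate x/v = 1290 d).

1280 days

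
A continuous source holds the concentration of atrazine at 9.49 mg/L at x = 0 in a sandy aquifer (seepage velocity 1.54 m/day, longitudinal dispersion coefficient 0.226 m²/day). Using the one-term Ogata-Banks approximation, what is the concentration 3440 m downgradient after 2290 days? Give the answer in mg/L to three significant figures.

9.46 mg/L

For a continuous step input, C/C₀ ≈ ½·erfc((x−vt)/(2√(Dt))).
vt = 1.54 × 2290 = 3526.6 m and 2√(Dt) = 2√(0.226 × 2290) = 45.50 m.
Argument (x−vt)/(2√(Dt)) = (3440 − 3526.6)/45.50 = -1.903; ½·erfc(-1.903) = 0.9964.
C = 9.49 × 0.9964 = 9.46 mg/L.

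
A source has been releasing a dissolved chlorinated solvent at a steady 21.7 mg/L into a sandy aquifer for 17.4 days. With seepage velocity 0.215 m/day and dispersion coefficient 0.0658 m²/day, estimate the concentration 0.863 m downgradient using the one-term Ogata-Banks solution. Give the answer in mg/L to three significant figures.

For a continuous step input, C/C₀ ≈ ½·erfc((x−vt)/(2√(Dt))).
vt = 0.215 × 17.4 = 3.741 m and 2√(Dt) = 2√(0.0658 × 17.4) = 2.140 m.
Argument (x−vt)/(2√(Dt)) = (0.863 − 3.741)/2.140 = -1.345; ½·erfc(-1.345) = 0.9714.
C = 21.7 × 0.9714 = 21.1 mg/L.

21.1 mg/L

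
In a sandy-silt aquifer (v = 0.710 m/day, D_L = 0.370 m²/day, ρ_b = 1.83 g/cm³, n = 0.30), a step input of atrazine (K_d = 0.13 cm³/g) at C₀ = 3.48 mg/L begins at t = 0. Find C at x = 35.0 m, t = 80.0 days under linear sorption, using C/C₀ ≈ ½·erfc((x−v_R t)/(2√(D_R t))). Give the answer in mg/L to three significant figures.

0.980 mg/L

Retardation factor R = 1 + ρ_b·K_d/n = 1 + 1.83 × 0.13/0.30 = 1.793.
Sorption retards both mechanisms: v_R = v/R = 0.3960 m/day, D_R = D/R = 0.2064 m²/day.
v_R·t = 0.3960 × 80.0 = 31.68 m; 2√(D_R t) = 8.127 m; argument = (35.0 − 31.68)/8.127 = 0.4085.
C = C₀ × ½·erfc(0.4085) = 3.48 × 0.2817 = 0.980 mg/L.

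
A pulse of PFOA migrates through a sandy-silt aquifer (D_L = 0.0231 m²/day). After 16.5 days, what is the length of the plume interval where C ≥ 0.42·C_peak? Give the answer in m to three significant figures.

The plume is Gaussian with σ = √(2Dt) = √(2 × 0.0231 × 16.5) = 0.8731 m.
C/C_peak = exp(−Δx²/(2σ²)) = 0.42 ⇒ Δx = σ·√(−2 ln 0.42) = 0.8731 × 1.317 = 1.150 m.
Width = 2Δx = 2.30 m.

2.30 m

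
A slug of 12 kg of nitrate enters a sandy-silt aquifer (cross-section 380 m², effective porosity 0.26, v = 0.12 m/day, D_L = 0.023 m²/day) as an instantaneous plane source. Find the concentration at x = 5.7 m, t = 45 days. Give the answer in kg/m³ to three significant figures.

For an instantaneous plane source, C(x,t) = M/(n_e·A·√(4πDt)) · exp(−(x−vt)²/(4Dt)), with n_e·A the pore (flow) area.
Plume center vt = 0.12 × 45 = 5.4 m, so the well at 5.7 m is 0.3 m downgradient of the peak.
√(4πDt) = 3.606 m, giving peak height M/(n_e·A·√(4πDt)) = 12/(0.26 × 380 × 3.606) = 0.03368 kg/m³.
(x−vt)²/(4Dt) = (0.3)²/(4 × 0.023 × 45) = 0.02174; exp(−0.02174) = 0.9785.
C = 0.03368 × 0.9785 = 0.0330 kg/m³.

0.0330 kg/m³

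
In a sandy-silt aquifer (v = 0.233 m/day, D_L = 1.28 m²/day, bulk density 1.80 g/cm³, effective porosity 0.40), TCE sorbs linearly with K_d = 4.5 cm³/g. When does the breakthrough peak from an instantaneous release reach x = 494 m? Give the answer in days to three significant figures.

44600 days

Retardation factor R = 1 + ρ_b·K_d/n = 1 + 1.80 × 4.5/0.40 = 21.25.
Sorption retards both mechanisms: v_R = v/R = 0.01096 m/day, D_R = D/R = 0.06024 m²/day.
Peak time from v_R²t² + 2D_R t − x² = 0: t = (√(D_R² + v_R²x²) − D_R)/v_R².
√(D_R² + v_R²x²) = √(0.06024² + 0.01096² × 494²) = 5.415; v_R² = 0.0001201.
t = (5.415 − 0.06024)/0.0001201 = 44600 days.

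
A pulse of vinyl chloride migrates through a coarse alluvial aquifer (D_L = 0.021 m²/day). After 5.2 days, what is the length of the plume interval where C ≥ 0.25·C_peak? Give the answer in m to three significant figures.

The plume is Gaussian with σ = √(2Dt) = √(2 × 0.021 × 5.2) = 0.4673 m.
C/C_peak = exp(−Δx²/(2σ²)) = 0.25 ⇒ Δx = σ·√(−2 ln 0.25) = 0.4673 × 1.665 = 0.7781 m.
Width = 2Δx = 1.56 m.

1.56 m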